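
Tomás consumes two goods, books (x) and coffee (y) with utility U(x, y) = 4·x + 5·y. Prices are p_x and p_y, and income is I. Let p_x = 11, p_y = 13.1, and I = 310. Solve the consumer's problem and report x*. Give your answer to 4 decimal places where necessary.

x* = 0

Linear utility — the consumer picks whichever good has higher MU/price: 4/11 = 0.3636 vs 5/13.1 = 0.3817.
y gives more utility per dollar, so spend all income on y: y* = I/p_y, x* = 0.
Numerically: x* = 0, y* = 23.6641.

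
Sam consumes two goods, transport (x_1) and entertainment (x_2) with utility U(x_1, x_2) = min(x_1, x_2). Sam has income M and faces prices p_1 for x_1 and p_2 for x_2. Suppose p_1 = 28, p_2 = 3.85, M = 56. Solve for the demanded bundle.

x_1* = 1.7582, x_2* = 1.7582

Leontief preferences: the optimum is at the kink where x_1/1 = x_2/1, i.e. x_2 = x_1.
Budget: p_1·x_1 + p_2·x_1 = M, so (p_1 + p_2)·x_1 = M.
Demand: x_1*(p_1,p_2,M) = M/(p_1 + p_2), x_2* = M/(p_1 + p_2).
Here 28 + 3.85 = 31.85, giving x_1* = 1.7582 and x_2* = 1.7582.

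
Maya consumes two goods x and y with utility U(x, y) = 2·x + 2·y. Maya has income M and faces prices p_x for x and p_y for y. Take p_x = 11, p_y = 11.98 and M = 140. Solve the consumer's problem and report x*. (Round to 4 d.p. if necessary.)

Linear utility — the consumer picks whichever good has higher MU/price: 2/11 = 0.1818 vs 2/11.98 = 0.1669.
x gives more utility per dollar, so spend all income on x: x* = M/p_x, y* = 0.
Numerically: x* = 12.7273, y* = 0.

x* = 12.7273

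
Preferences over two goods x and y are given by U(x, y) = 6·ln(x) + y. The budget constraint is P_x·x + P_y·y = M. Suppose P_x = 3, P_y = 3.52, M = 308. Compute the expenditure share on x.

share on x = 0.0686

MU_x = 6/x, MU_y = 1. Tangency: 6/x = P_x/P_y.
So x*(P_x,P_y) = 6·P_y/P_x, independent of income; and y* = (M − 6·P_y)/P_y.
At the given prices: x* = 6·3.52/3 = 7.04, and y* = 81.5.
Expenditure on x: 3·7.04 = 21.12; share = 0.0686.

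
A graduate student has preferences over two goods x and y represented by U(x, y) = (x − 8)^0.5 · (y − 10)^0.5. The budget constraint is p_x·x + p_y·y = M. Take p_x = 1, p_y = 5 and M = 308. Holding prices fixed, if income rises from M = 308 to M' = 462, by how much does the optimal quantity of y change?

Let x' = x−8, y' = y−10. MRS = y'/x' = p_x/p_y.
After buying the subsistence bundle (8, 10), a share 0.5 of the remaining income goes to x: x* = 8 + 0.5·(M − 8p_x − 10p_y)/p_x.
Discretionary income = 308 − 8·1 − 10·5 = 250; y* = 10 + 0.5·250/5 = 35.
At M' = 462: y* = 50.4. Change: 50.4 − 35 = 15.4.

Δy* = 15.4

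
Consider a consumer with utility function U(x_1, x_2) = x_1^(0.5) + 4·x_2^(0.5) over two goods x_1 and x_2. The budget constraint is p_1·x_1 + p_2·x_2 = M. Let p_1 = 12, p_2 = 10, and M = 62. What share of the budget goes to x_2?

share on x_2 = 0.9505

MU_x_1 ∝ x_1^(-0.5), MU_x_2 ∝ 4·x_2^(-0.5), so MRS = (1/4)·(x_2/x_1)^(0.5) = p_1/p_2.
Solve for the ratio: x_2/x_1 = [4·p_1/p_2]^(2).
Substitute x_2 = (x_2/x_1)·x_1 into the budget: x_1* = M/(p_1 + p_2·(x_2/x_1)).
Numerically x_2/x_1 = 23.04, so x_1* = 62/(12 + 10·23.04) = 0.2558 and x_2* = 23.04·0.2558 = 5.8931.
Expenditure on x_2: 10·5.8931 = 58.9307; share = 0.9505.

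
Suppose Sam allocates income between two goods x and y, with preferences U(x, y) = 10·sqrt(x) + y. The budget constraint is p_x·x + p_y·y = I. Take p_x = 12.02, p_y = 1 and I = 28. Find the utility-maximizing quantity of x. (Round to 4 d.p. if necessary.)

x* = 0.173

MU_x = 5/√x, MU_y = 1. Tangency: 5/√x = p_x/p_y.
Solve: √x = 5·p_y/p_x, so x*(p_x,p_y) = (5·p_y/p_x)², and y* = (I − p_x·x*)/p_y.
Plugging in: x* = (5·1/12.02)² = 0.173.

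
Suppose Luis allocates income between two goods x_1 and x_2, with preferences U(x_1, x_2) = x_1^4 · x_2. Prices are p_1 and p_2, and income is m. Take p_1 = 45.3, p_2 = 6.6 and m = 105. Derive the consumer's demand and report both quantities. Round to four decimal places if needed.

Demand: x_1*(p_1,p_2,m) = 0.8·m/p_1 and x_2* = 0.2·m/p_2.
At p_1=45.3, p_2=6.6, m=105: x_1* = 0.8·105/45.3 = 1.8543, x_2* = 3.1818.

x_1* = 1.8543, x_2* = 3.1818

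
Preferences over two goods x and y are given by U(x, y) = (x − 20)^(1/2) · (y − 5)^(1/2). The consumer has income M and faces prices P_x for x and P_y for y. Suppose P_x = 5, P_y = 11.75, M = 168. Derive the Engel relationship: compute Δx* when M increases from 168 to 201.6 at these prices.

Δx* = 3.36

MRS = (y−5)/(x−20). Tangency with P_x/P_y gives y−5 = (P_x/P_y)·(x−20).
Substituting into the budget: x* = 20 + 0.5·(M − 20·P_x − 5·P_y)/P_x, and y* = 5 + 0.5·(…)/P_y.
Discretionary income = 168 − 20·5 − 5·11.75 = 9.25; x* = 20 + 0.5·9.25/5 = 20.925.
At M' = 201.6: x* = 24.285. Change: 24.285 − 20.925 = 3.36.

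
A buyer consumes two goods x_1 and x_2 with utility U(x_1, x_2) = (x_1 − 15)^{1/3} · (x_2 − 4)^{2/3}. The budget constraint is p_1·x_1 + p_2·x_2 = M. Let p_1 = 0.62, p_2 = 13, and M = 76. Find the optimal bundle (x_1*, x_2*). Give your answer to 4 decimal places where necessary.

This is Cobb-Douglas in (x_1−15, x_2−4): tangency gives 1/3·p_2·(x_2−4) = 2/3·p_1·(x_1−15).
Substituting into the budget: x_1* = 15 + 1/3·(M − 15·p_1 − 4·p_2)/p_1, and x_2* = 4 + 2/3·(…)/p_2.
Discretionary income = 76 − 15·0.62 − 4·13 = 14.7; x_1* = 15 + 1/3·14.7/0.62 = 22.9032; x_2* = 4 + 2/3·14.7/13 = 4.7538.

x_1* = 22.9032, x_2* = 4.7538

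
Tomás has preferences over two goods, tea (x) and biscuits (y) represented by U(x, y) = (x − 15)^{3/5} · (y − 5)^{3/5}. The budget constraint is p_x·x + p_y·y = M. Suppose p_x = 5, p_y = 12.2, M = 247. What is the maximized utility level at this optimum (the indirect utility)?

Discretionary income = 247 − 15·5 − 5·12.2 = 111; x* = 15 + 0.5·111/5 = 26.1; y* = 5 + 0.5·111/12.2 = 9.5492.
Utility at the optimum: U(26.1, 9.5492) = 10.5185.

V = 10.5185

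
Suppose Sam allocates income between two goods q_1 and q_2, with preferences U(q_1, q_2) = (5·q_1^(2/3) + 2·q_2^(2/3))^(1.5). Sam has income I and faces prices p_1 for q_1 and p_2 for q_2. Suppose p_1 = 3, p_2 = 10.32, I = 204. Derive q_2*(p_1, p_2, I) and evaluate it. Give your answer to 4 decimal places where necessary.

MU_q_1 ∝ 5·q_1^(-1/3), MU_q_2 ∝ 2·q_2^(-1/3), so MRS = (5/2)·(q_2/q_1)^(1/3) = p_1/p_2.
Solve for the ratio: q_2/q_1 = [(2/5)·p_1/p_2]^(3).
Substitute q_2 = (q_2/q_1)·q_1 into the budget: q_1* = I/(p_1 + p_2·(q_2/q_1)).
Numerically q_2/q_1 = 0.001572, so q_1* = 204/(3 + 10.32·0.001572) = 67.6342 and q_2* = 0.001572·67.6342 = 0.1063.

q_2* = 0.1063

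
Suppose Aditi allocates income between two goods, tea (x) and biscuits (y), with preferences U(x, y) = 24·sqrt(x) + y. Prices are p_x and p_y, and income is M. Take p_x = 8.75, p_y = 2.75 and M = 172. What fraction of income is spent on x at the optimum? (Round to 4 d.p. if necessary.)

share on x = 0.7236

MU_x = 12/√x, MU_y = 1. Tangency: 12/√x = p_x/p_y.
Solve: √x = 12·p_y/p_x, so x*(p_x,p_y) = (12·p_y/p_x)², and y* = (M − p_x·x*)/p_y.
Plugging in: x* = (12·2.75/8.75)² = 14.2237, y* = 17.2883.
Expenditure on x: 8.75·14.2237 = 124.4571; share = 0.7236.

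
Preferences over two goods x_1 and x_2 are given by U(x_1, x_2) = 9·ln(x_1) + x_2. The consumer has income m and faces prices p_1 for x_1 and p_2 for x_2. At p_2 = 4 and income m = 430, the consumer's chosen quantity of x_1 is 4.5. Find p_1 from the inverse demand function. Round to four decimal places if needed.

p_1 = 8

Set MRS = p_1/p_2: (9/x_1)/1 = p_1/p_2.
So x_1*(p_1,p_2) = 9·p_2/p_1, independent of income; and x_2* = (m − 9·p_2)/p_2.
Set x_1* = 4.5 in the demand function and solve for p_1: p_1 = 8.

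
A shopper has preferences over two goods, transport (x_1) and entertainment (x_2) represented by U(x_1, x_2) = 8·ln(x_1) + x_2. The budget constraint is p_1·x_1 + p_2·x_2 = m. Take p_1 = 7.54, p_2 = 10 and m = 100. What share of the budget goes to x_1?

share on x_1 = 0.8

MU_x_1 = 8/x_1, MU_x_2 = 1. Tangency: 8/x_1 = p_1/p_2.
So x_1*(p_1,p_2) = 8·p_2/p_1, independent of income; and x_2* = (m − 8·p_2)/p_2.
At the given prices: x_1* = 8·10/7.54 = 10.6101, and x_2* = 2.
Expenditure on x_1: 7.54·10.6101 = 80; share = 0.8.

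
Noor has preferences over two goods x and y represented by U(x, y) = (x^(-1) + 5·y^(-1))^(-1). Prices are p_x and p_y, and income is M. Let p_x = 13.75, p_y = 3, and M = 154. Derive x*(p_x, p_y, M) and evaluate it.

MRS = MU_x/MU_y = (1/5)·(y/x)^(2). Set equal to p_x/p_y.
Hence y/x = (5·p_x/p_y)^(1/(2)), i.e. raised to the 0.5 power.
Substitute y = (y/x)·x into the budget: x* = M/(p_x + p_y·(y/x)).
Numerically y/x = 4.787136, so x* = 154/(13.75 + 3·4.787136) = 5.4782.

x* = 5.4782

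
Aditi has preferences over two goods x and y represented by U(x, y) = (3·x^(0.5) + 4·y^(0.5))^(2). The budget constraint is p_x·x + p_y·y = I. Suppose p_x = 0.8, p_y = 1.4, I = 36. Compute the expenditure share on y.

share on y = 0.5039

MRS = MU_x/MU_y = (3/4)·(y/x)^(0.5). Set equal to p_x/p_y.
Hence y/x = ((4/3)·p_x/p_y)^(1/(0.5)), i.e. raised to the 2 power.
With the ratio pinned down, the budget gives x* = I/(p_x + p_y·(y/x)) and y* = (y/x)·x*.
Numerically y/x = 0.580499, so x* = 36/(0.8 + 1.4·0.580499) = 22.3228 and y* = 0.580499·22.3228 = 12.9584.
Expenditure on y: 1.4·12.9584 = 18.1417; share = 0.5039.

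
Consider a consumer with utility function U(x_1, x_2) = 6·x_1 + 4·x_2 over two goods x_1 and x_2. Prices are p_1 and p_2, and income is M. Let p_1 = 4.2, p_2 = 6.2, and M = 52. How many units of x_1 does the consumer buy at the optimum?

Perfect substitutes: compare marginal utility per dollar. 6/p_1 vs 4/p_2 → 1.4286 vs 0.6452.
x_1 gives more utility per dollar, so spend all income on x_1: x_1* = M/p_1, x_2* = 0.
Numerically: x_1* = 12.381, x_2* = 0.

x_1* = 12.381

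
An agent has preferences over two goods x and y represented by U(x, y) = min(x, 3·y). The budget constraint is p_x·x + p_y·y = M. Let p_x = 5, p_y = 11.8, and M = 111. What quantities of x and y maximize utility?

Demand: x*(p_x,p_y,M) = 3·M/(3·p_x + p_y), y* = M/(3·p_x + p_y).
Here 3·5 + 11.8 = 26.8, giving x* = 12.4254 and y* = 4.1418.

x* = 12.4254, y* = 4.1418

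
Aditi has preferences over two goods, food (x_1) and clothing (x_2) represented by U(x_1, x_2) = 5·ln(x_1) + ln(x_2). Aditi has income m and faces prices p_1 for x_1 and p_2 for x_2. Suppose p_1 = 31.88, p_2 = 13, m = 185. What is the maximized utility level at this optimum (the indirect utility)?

V = 8.7439

The MRS is 5·x_2/x_1. Set MRS = p_1/p_2.
So 5·p_2·x_2 = p_1·x_1; combined with the budget, a share 5/6 of income goes to x_1.
Demand: x_1*(p_1,p_2,m) = 5/6·m/p_1 and x_2* = 1/6·m/p_2.
At p_1=31.88, p_2=13, m=185: x_1* = 5/6·185/31.88 = 4.8358, x_2* = 2.3718.
Utility at the optimum: U(4.8358, 2.3718) = 8.7439.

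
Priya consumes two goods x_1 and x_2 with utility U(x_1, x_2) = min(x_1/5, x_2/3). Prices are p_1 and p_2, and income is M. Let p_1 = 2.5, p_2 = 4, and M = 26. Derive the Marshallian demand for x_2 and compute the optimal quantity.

Demand: x_1*(p_1,p_2,M) = 5·M/(5·p_1 + 3·p_2), x_2* = 3·M/(5·p_1 + 3·p_2).
Here 5·2.5 + 3·4 = 24.5, giving x_2* = 3.1837.

x_2* = 3.1837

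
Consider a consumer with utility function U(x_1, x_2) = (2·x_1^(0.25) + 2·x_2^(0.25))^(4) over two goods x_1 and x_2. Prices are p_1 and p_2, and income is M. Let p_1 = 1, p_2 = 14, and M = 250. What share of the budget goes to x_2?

From the CES first-order condition, (x_2/x_1)^(0.75) = p_1/p_2.
Hence x_2/x_1 = (p_1/p_2)^(1/(0.75)), i.e. raised to the 4/3 power.
With the ratio pinned down, the budget gives x_1* = M/(p_1 + p_2·(x_2/x_1)) and x_2* = (x_2/x_1)·x_1*.
Numerically x_2/x_1 = 0.029637, so x_1* = 250/(1 + 14·0.029637) = 176.6893 and x_2* = 0.029637·176.6893 = 5.2365.
Expenditure on x_2: 14·5.2365 = 73.3107; share = 0.2932.

share on x_2 = 0.2932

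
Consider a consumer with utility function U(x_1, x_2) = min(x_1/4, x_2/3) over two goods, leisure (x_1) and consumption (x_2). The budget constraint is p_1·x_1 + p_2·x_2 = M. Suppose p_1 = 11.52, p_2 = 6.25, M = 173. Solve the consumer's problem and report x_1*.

Here 4·11.52 + 3·6.25 = 64.83, giving x_1* = 10.6741.

x_1* = 10.6741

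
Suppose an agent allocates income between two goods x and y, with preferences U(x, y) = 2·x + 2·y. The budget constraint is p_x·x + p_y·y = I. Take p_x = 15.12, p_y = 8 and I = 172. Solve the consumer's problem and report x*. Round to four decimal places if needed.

x* = 0

Numerically: x* = 0, y* = 21.5.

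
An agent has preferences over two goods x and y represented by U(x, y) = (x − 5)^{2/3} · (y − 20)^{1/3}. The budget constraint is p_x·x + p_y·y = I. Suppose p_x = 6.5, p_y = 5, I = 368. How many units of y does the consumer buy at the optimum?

y* = 35.7

This is Cobb-Douglas in (x−5, y−20): tangency gives 2/3·p_y·(y−20) = 1/3·p_x·(x−5).
After buying the subsistence bundle (5, 20), a share 2/3 of the remaining income goes to x: x* = 5 + 2/3·(I − 5p_x − 20p_y)/p_x.
Discretionary income = 368 − 5·6.5 − 20·5 = 235.5; y* = 20 + 1/3·235.5/5 = 35.7.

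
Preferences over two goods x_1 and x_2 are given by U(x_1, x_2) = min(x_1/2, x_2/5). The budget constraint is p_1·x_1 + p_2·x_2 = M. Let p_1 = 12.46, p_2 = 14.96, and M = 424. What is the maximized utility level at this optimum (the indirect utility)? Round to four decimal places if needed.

V = 4.2519

Leontief preferences: the optimum is at the kink where x_1/2 = x_2/5, i.e. x_2 = (5/2)·x_1.
Budget: p_1·x_1 + p_2·(5/2)·x_1 = M, so (2·p_1 + 5·p_2)·x_1 = 2·M.
Demand: x_1*(p_1,p_2,M) = 2·M/(2·p_1 + 5·p_2), x_2* = 5·M/(2·p_1 + 5·p_2).
Here 2·12.46 + 5·14.96 = 99.72, giving x_1* = 8.5038 and x_2* = 21.2595.
Utility at the optimum: U(8.5038, 21.2595) = 4.2519.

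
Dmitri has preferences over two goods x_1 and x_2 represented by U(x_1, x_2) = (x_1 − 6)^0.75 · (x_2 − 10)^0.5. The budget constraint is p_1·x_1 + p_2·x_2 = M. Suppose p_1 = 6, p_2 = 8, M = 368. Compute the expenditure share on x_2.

Substituting into the budget: x_1* = 6 + 0.6·(M − 6·p_1 − 10·p_2)/p_1, and x_2* = 10 + 0.4·(…)/p_2.
Discretionary income = 368 − 6·6 − 10·8 = 252; x_1* = 6 + 0.6·252/6 = 31.2; x_2* = 10 + 0.4·252/8 = 22.6.
Expenditure on x_2: 8·22.6 = 180.8; share = 0.4913.

share on x_2 = 0.4913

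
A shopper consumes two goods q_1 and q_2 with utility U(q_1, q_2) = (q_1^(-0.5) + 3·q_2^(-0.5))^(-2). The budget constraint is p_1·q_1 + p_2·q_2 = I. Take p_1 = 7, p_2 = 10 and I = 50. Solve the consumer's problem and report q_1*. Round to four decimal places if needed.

From the CES first-order condition, (1/3)·(q_2/q_1)^(1.5) = p_1/p_2.
Hence q_2/q_1 = (3·p_1/p_2)^(1/(1.5)), i.e. raised to the 2/3 power.
With the ratio pinned down, the budget gives q_1* = I/(p_1 + p_2·(q_2/q_1)) and q_2* = (q_2/q_1)·q_1*.
Numerically q_2/q_1 = 1.639883, so q_1* = 50/(7 + 10·1.639883) = 2.1369.

q_1* = 2.1369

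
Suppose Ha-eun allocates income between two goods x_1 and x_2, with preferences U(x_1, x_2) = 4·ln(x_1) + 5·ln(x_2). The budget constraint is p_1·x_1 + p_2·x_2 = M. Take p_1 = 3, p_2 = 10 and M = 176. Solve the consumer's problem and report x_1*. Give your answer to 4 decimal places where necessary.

x_1* = 26.0741

The MRS is (4/5)·x_2/x_1. Set MRS = p_1/p_2.
Rearranging, p_2·x_2 = (5/4)·p_1·x_1. Substituting into the budget gives p_1·x_1·(1 + (5/4)) = M.
Demand: x_1*(p_1,p_2,M) = 4/9·M/p_1 and x_2* = 5/9·M/p_2.
At p_1=3, p_2=10, M=176: x_1* = 4/9·176/3 = 26.0741.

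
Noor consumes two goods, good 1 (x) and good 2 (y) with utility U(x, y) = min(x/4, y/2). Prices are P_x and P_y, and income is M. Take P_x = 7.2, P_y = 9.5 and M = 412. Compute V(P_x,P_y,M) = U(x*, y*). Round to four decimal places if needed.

With perfect complements, no substitution: consume in ratio x:y = 4:2.
Budget: P_x·x + P_y·(1/2)·x = M, so (4·P_x + 2·P_y)·x = 4·M.
Demand: x*(P_x,P_y,M) = 4·M/(4·P_x + 2·P_y), y* = 2·M/(4·P_x + 2·P_y).
Here 4·7.2 + 2·9.5 = 47.8, giving x* = 34.477 and y* = 17.2385.
Utility at the optimum: U(34.477, 17.2385) = 8.6192.

V = 8.6192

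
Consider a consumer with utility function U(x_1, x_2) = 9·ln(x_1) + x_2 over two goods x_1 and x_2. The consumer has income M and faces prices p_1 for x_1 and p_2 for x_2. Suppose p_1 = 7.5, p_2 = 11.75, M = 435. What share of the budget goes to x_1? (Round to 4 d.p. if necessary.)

share on x_1 = 0.2431

Set MRS = p_1/p_2: (9/x_1)/1 = p_1/p_2.
So x_1*(p_1,p_2) = 9·p_2/p_1, independent of income; and x_2* = (M − 9·p_2)/p_2.
At the given prices: x_1* = 9·11.75/7.5 = 14.1, and x_2* = 28.0213.
Expenditure on x_1: 7.5·14.1 = 105.75; share = 0.2431.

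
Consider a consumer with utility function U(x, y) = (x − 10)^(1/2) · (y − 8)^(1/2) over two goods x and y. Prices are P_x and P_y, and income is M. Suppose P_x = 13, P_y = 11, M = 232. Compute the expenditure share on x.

Discretionary income = 232 − 10·13 − 8·11 = 14; x* = 10 + 0.5·14/13 = 10.5385; y* = 8 + 0.5·14/11 = 8.6364.
Expenditure on x: 13·10.5385 = 137; share = 0.5905.

share on x = 0.5905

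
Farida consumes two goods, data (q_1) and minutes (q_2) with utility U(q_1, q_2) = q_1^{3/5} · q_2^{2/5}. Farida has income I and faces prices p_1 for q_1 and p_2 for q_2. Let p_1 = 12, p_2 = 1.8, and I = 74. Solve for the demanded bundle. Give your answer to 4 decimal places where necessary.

Tangency: MRS = (3/2)·q_2/q_1 = p_1/p_2.
So 0.6·p_2·q_2 = 0.4·p_1·q_1; combined with the budget, a share 0.6 of income goes to q_1.
Demand: q_1*(p_1,p_2,I) = 0.6·I/p_1 and q_2* = 0.4·I/p_2.
At p_1=12, p_2=1.8, I=74: q_1* = 0.6·74/12 = 3.7, q_2* = 16.4444.

q_1* = 3.7, q_2* = 16.4444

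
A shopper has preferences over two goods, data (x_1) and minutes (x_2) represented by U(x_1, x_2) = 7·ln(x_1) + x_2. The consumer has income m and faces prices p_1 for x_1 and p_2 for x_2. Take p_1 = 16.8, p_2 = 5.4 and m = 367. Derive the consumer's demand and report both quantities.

x_1* = 2.25, x_2* = 60.963

Set MRS = p_1/p_2: (7/x_1)/1 = p_1/p_2.
So x_1*(p_1,p_2) = 7·p_2/p_1, independent of income; and x_2* = (m − 7·p_2)/p_2.
At the given prices: x_1* = 7·5.4/16.8 = 2.25, and x_2* = 60.963.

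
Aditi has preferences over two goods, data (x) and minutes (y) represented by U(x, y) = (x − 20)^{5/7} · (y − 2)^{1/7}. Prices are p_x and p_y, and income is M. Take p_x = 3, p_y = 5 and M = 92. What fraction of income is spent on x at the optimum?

This is Cobb-Douglas in (x−20, y−2): tangency gives 5/7·p_y·(y−2) = 1/7·p_x·(x−20).
After buying the subsistence bundle (20, 2), a share 5/6 of the remaining income goes to x: x* = 20 + 5/6·(M − 20p_x − 2p_y)/p_x.
Discretionary income = 92 − 20·3 − 2·5 = 22; x* = 20 + 5/6·22/3 = 26.1111; y* = 2 + 1/6·22/5 = 2.7333.
Expenditure on x: 3·26.1111 = 78.3333; share = 0.8514.

share on x = 0.8514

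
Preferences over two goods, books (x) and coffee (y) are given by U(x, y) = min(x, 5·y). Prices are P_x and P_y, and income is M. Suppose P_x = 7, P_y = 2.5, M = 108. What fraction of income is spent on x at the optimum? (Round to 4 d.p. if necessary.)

share on x = 0.9333

Leontief preferences: the optimum is at the kink where x/5 = y/1, i.e. y = (1/5)·x.
Budget: P_x·x + P_y·(1/5)·x = M, so (5·P_x + P_y)·x = 5·M.
Demand: x*(P_x,P_y,M) = 5·M/(5·P_x + P_y), y* = M/(5·P_x + P_y).
Here 5·7 + 2.5 = 37.5, giving x* = 14.4 and y* = 2.88.
Expenditure on x: 7·14.4 = 100.8; share = 0.9333.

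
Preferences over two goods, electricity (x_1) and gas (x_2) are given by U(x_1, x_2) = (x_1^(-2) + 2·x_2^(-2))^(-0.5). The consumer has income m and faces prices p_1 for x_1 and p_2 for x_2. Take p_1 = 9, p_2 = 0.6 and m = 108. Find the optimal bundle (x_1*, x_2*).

x_1* = 9.9408, x_2* = 30.8883

With the ratio pinned down, the budget gives x_1* = m/(p_1 + p_2·(x_2/x_1)) and x_2* = (x_2/x_1)·x_1*.
Numerically x_2/x_1 = 3.107233, so x_1* = 108/(9 + 0.6·3.107233) = 9.9408 and x_2* = 3.107233·9.9408 = 30.8883.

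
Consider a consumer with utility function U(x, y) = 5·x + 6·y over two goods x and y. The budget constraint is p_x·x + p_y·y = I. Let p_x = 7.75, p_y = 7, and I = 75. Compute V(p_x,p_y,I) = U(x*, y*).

Perfect substitutes: compare marginal utility per dollar. 5/p_x vs 6/p_y → 0.6452 vs 0.8571.
y gives more utility per dollar, so spend all income on y: y* = I/p_y, x* = 0.
Numerically: x* = 0, y* = 10.7143.
Utility at the optimum: U(0, 10.7143) = 64.2857.

V = 64.2857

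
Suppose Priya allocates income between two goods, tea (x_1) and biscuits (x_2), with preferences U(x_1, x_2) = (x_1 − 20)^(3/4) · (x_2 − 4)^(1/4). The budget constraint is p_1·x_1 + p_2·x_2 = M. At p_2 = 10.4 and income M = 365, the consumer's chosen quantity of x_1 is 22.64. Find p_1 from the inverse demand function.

p_1 = 13.75

Let x_1' = x_1−20, x_2' = x_2−4. MRS = 3·x_2'/x_1' = p_1/p_2.
Substituting into the budget: x_1* = 20 + 0.75·(M − 20·p_1 − 4·p_2)/p_1, and x_2* = 4 + 0.25·(…)/p_2.
Set x_1* = 22.64 in the demand function and solve for p_1: p_1 = 13.75.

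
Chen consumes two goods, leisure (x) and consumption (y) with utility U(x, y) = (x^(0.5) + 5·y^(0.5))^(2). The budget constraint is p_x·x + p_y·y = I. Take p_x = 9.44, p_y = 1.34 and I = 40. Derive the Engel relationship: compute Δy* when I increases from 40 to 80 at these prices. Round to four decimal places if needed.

Δy* = 29.6822

MU_x ∝ x^(-0.5), MU_y ∝ 5·y^(-0.5), so MRS = (1/5)·(y/x)^(0.5) = p_x/p_y.
Solve for the ratio: y/x = [5·p_x/p_y]^(2).
Substitute y = (y/x)·x into the budget: x* = I/(p_x + p_y·(y/x)).
Numerically y/x = 1240.721764, so x* = 40/(9.44 + 1.34·1240.721764) = 0.0239 and y* = 1240.721764·0.0239 = 29.6822.
At I' = 80: y* = 59.3644. Change: 59.3644 − 29.6822 = 29.6822.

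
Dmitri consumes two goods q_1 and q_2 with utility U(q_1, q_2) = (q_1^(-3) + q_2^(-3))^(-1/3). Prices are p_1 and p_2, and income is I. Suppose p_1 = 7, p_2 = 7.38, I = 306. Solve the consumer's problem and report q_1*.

q_1* = 21.4239

MRS = MU_q_1/MU_q_2 = (q_2/q_1)^(4). Set equal to p_1/p_2.
Hence q_2/q_1 = (p_1/p_2)^(1/(4)), i.e. raised to the 0.25 power.
With the ratio pinned down, the budget gives q_1* = I/(p_1 + p_2·(q_2/q_1)) and q_2* = (q_2/q_1)·q_1*.
Numerically q_2/q_1 = 0.986871, so q_1* = 306/(7 + 7.38·0.986871) = 21.4239.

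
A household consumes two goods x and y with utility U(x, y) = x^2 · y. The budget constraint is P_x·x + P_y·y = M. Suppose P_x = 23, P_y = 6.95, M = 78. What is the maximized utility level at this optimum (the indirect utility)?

Demand: x*(P_x,P_y,M) = 2/3·M/P_x and y* = 1/3·M/P_y.
At P_x=23, P_y=6.95, M=78: x* = 2/3·78/23 = 2.2609, y* = 3.741.
Utility at the optimum: U(2.2609, 3.741) = 19.1223.

V = 19.1223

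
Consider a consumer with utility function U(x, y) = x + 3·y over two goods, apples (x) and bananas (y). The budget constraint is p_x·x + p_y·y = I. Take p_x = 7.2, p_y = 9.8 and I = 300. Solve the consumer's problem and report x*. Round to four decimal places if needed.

x* = 0

Linear utility — the consumer picks whichever good has higher MU/price: 1/7.2 = 0.1389 vs 3/9.8 = 0.3061.
y gives more utility per dollar, so spend all income on y: y* = I/p_y, x* = 0.
Numerically: x* = 0, y* = 30.6122.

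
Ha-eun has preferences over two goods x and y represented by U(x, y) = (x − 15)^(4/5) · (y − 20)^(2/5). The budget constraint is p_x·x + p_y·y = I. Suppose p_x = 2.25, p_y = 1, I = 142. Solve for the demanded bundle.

This is Cobb-Douglas in (x−15, y−20): tangency gives 0.8·p_y·(y−20) = 0.4·p_x·(x−15).
After buying the subsistence bundle (15, 20), a share 2/3 of the remaining income goes to x: x* = 15 + 2/3·(I − 15p_x − 20p_y)/p_x.
Discretionary income = 142 − 15·2.25 − 20·1 = 88.25; x* = 15 + 2/3·88.25/2.25 = 41.1481; y* = 20 + 1/3·88.25/1 = 49.4167.

x* = 41.1481, y* = 49.4167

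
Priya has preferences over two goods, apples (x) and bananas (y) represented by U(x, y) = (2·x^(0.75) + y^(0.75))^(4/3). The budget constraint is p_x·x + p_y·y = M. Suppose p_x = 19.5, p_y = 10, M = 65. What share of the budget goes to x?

share on x = 0.6833

MU_x ∝ 2·x^(-0.25), MU_y ∝ y^(-0.25), so MRS = 2·(y/x)^(0.25) = p_x/p_y.
Hence y/x = ((1/2)·p_x/p_y)^(1/(0.25)), i.e. raised to the 4 power.
With the ratio pinned down, the budget gives x* = M/(p_x + p_y·(y/x)) and y* = (y/x)·x*.
Numerically y/x = 0.903688, so x* = 65/(19.5 + 10·0.903688) = 2.2778 and y* = 0.903688·2.2778 = 2.0584.
Expenditure on x: 19.5·2.2778 = 44.4162; share = 0.6833.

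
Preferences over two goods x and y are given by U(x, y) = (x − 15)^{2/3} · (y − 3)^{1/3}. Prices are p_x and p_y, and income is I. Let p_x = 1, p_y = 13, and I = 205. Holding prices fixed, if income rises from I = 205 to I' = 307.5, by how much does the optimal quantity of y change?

Δy* = 2.6282

Let x' = x−15, y' = y−3. MRS = 2·y'/x' = p_x/p_y.
Substituting into the budget: x* = 15 + 2/3·(I − 15·p_x − 3·p_y)/p_x, and y* = 3 + 1/3·(…)/p_y.
Discretionary income = 205 − 15·1 − 3·13 = 151; y* = 3 + 1/3·151/13 = 6.8718.
At I' = 307.5: y* = 9.5. Change: 9.5 − 6.8718 = 2.6282.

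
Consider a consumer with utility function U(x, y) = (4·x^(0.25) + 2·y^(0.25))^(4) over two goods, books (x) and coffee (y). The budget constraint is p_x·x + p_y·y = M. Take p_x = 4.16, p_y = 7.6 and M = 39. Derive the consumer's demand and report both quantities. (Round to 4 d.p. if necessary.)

x* = 7.0775, y* = 1.2576

From the CES first-order condition, 2·(y/x)^(0.75) = p_x/p_y.
Hence y/x = ((1/2)·p_x/p_y)^(1/(0.75)), i.e. raised to the 4/3 power.
Substitute y = (y/x)·x into the budget: x* = M/(p_x + p_y·(y/x)).
Numerically y/x = 0.177691, so x* = 39/(4.16 + 7.6·0.177691) = 7.0775 and y* = 0.177691·7.0775 = 1.2576.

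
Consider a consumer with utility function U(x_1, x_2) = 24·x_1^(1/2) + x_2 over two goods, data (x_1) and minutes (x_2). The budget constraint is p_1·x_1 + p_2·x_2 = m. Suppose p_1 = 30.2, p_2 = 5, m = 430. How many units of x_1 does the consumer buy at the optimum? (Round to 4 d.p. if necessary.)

Solve: √x_1 = 12·p_2/p_1, so x_1*(p_1,p_2) = (12·p_2/p_1)², and x_2* = (m − p_1·x_1*)/p_2.
Plugging in: x_1* = (12·5/30.2)² = 3.9472.

x_1* = 3.9472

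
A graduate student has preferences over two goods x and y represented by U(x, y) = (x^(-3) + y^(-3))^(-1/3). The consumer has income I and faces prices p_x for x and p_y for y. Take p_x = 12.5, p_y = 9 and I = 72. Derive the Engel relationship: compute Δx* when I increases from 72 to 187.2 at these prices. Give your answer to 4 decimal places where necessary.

With the ratio pinned down, the budget gives x* = I/(p_x + p_y·(y/x)) and y* = (y/x)·x*.
Numerically y/x = 1.085593, so x* = 72/(12.5 + 9·1.085593) = 3.233.
At I' = 187.2: x* = 8.4058. Change: 8.4058 − 3.233 = 5.1728.

Δx* = 5.1728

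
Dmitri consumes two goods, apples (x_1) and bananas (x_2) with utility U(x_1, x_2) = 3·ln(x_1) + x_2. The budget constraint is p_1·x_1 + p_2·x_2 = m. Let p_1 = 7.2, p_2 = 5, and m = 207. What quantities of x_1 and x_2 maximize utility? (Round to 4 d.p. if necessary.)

So x_1*(p_1,p_2) = 3·p_2/p_1, independent of income; and x_2* = (m − 3·p_2)/p_2.
At the given prices: x_1* = 3·5/7.2 = 2.0833, and x_2* = 38.4.

x_1* = 2.0833, x_2* = 38.4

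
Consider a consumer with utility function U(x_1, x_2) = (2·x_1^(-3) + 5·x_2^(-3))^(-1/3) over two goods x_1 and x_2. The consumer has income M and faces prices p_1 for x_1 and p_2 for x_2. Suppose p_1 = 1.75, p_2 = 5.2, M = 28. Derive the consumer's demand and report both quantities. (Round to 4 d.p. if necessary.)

With the ratio pinned down, the budget gives x_1* = M/(p_1 + p_2·(x_2/x_1)) and x_2* = (x_2/x_1)·x_1*.
Numerically x_2/x_1 = 0.957731, so x_1* = 28/(1.75 + 5.2·0.957731) = 4.1604 and x_2* = 0.957731·4.1604 = 3.9845.

x_1* = 4.1604, x_2* = 3.9845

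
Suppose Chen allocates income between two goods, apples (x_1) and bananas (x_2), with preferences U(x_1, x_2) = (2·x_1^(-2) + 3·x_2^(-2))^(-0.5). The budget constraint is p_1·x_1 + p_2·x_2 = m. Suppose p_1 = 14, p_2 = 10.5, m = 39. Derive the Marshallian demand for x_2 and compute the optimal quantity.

MU_x_1 ∝ 2·x_1^(-3), MU_x_2 ∝ 3·x_2^(-3), so MRS = (2/3)·(x_2/x_1)^(3) = p_1/p_2.
Solve for the ratio: x_2/x_1 = [(3/2)·p_1/p_2]^(1/3).
Substitute x_2 = (x_2/x_1)·x_1 into the budget: x_1* = m/(p_1 + p_2·(x_2/x_1)).
Numerically x_2/x_1 = 1.259921, so x_1* = 39/(14 + 10.5·1.259921) = 1.4323 and x_2* = 1.259921·1.4323 = 1.8046.

x_2* = 1.8046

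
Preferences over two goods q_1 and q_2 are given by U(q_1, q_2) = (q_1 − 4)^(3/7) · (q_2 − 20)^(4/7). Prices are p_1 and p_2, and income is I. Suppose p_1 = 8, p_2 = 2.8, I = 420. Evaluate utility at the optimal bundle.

V = 38.1942

Let q_1' = q_1−4, q_2' = q_2−20. MRS = (3/4)·q_2'/q_1' = p_1/p_2.
Substituting into the budget: q_1* = 4 + 3/7·(I − 4·p_1 − 20·p_2)/p_1, and q_2* = 20 + 4/7·(…)/p_2.
Discretionary income = 420 − 4·8 − 20·2.8 = 332; q_1* = 4 + 3/7·332/8 = 21.7857; q_2* = 20 + 4/7·332/2.8 = 87.7551.
Utility at the optimum: U(21.7857, 87.7551) = 38.1942.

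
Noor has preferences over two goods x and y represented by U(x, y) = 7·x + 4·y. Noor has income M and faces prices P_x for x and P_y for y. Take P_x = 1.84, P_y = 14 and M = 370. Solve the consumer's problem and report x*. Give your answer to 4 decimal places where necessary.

x* = 201.087

Perfect substitutes: compare marginal utility per dollar. 7/P_x vs 4/P_y → 3.8043 vs 0.2857.
x gives more utility per dollar, so spend all income on x: x* = M/P_x, y* = 0.
Numerically: x* = 201.087, y* = 0.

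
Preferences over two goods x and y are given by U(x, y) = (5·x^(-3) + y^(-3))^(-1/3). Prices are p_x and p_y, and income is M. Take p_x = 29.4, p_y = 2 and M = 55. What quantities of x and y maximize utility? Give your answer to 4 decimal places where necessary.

MU_x ∝ 5·x^(-4), MU_y ∝ y^(-4), so MRS = 5·(y/x)^(4) = p_x/p_y.
Solve for the ratio: y/x = [(1/5)·p_x/p_y]^(0.25).
Substitute y = (y/x)·x into the budget: x* = M/(p_x + p_y·(y/x)).
Numerically y/x = 1.309444, so x* = 55/(29.4 + 2·1.309444) = 1.7177 and y* = 1.309444·1.7177 = 2.2493.

x* = 1.7177, y* = 2.2493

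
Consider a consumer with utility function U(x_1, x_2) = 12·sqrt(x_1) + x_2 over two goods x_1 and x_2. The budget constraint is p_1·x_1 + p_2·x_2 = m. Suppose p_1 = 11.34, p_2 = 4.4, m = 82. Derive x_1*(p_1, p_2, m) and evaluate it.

Set MRS = p_1/p_2: 6·x_1^(−1/2) = p_1/p_2.
Thus x_1* = (6·p_2/p_1)² — independent of m — with the rest of income spent on x_2.
Plugging in: x_1* = (6·4.4/11.34)² = 5.4198.

x_1* = 5.4198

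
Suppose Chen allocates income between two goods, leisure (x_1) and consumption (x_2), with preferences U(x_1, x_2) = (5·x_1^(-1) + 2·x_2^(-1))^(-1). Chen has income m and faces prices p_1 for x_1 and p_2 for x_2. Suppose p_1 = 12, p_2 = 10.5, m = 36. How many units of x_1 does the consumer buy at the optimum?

x_1* = 1.8849

From the CES first-order condition, (5/2)·(x_2/x_1)^(2) = p_1/p_2.
Solve for the ratio: x_2/x_1 = [(2/5)·p_1/p_2]^(0.5).
Substitute x_2 = (x_2/x_1)·x_1 into the budget: x_1* = m/(p_1 + p_2·(x_2/x_1)).
Numerically x_2/x_1 = 0.676123, so x_1* = 36/(12 + 10.5·0.676123) = 1.8849.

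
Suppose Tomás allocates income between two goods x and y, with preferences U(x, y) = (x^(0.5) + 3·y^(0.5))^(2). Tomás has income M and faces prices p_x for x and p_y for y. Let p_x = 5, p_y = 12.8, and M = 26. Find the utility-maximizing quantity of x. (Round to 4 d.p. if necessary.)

From the CES first-order condition, (1/3)·(y/x)^(0.5) = p_x/p_y.
Solve for the ratio: y/x = [3·p_x/p_y]^(2).
With the ratio pinned down, the budget gives x* = M/(p_x + p_y·(y/x)) and y* = (y/x)·x*.
Numerically y/x = 1.373291, so x* = 26/(5 + 12.8·1.373291) = 1.1516.

x* = 1.1516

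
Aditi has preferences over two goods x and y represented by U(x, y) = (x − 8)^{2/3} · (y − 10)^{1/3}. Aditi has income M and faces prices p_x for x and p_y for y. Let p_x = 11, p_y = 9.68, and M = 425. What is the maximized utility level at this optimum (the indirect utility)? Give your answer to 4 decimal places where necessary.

V = 12.0573

This is Cobb-Douglas in (x−8, y−10): tangency gives 2/3·p_y·(y−10) = 1/3·p_x·(x−8).
After buying the subsistence bundle (8, 10), a share 2/3 of the remaining income goes to x: x* = 8 + 2/3·(M − 8p_x − 10p_y)/p_x.
Discretionary income = 425 − 8·11 − 10·9.68 = 240.2; x* = 8 + 2/3·240.2/11 = 22.5576; y* = 10 + 1/3·240.2/9.68 = 18.2713.
Utility at the optimum: U(22.5576, 18.2713) = 12.0573.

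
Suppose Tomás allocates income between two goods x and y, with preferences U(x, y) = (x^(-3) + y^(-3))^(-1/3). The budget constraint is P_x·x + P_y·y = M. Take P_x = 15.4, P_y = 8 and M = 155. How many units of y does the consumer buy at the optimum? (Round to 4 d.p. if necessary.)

MRS = MU_x/MU_y = (y/x)^(4). Set equal to P_x/P_y.
Solve for the ratio: y/x = [P_x/P_y]^(0.25).
Substitute y = (y/x)·x into the budget: x* = M/(P_x + P_y·(y/x)).
Numerically y/x = 1.177898, so x* = 155/(15.4 + 8·1.177898) = 6.2442 and y* = 1.177898·6.2442 = 7.355.

y* = 7.355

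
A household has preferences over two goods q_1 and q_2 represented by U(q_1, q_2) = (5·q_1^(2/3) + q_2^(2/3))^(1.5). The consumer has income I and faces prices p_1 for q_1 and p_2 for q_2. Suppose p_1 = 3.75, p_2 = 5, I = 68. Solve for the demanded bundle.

MU_q_1 ∝ 5·q_1^(-1/3), MU_q_2 ∝ q_2^(-1/3), so MRS = 5·(q_2/q_1)^(1/3) = p_1/p_2.
Hence q_2/q_1 = ((1/5)·p_1/p_2)^(1/(1/3)), i.e. raised to the 3 power.
Substitute q_2 = (q_2/q_1)·q_1 into the budget: q_1* = I/(p_1 + p_2·(q_2/q_1)).
Numerically q_2/q_1 = 0.003375, so q_1* = 68/(3.75 + 5·0.003375) = 18.0521 and q_2* = 0.003375·18.0521 = 0.0609.

q_1* = 18.0521, q_2* = 0.0609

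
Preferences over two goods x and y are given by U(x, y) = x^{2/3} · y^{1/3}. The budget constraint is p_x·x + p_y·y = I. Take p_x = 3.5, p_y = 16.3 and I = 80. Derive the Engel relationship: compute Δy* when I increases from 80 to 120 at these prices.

MU_x/MU_y = (2/3·y)/(1/3·x); tangency sets this equal to p_x/p_y.
So 2/3·p_y·y = 1/3·p_x·x; combined with the budget, a share 2/3 of income goes to x.
Demand: x*(p_x,p_y,I) = 2/3·I/p_x and y* = 1/3·I/p_y.
At p_x=3.5, p_y=16.3, I=80: y* = 1/3·80/16.3 = 1.636.
At I' = 120: y* = 2.454. Change: 2.454 − 1.636 = 0.818.

Δy* = 0.818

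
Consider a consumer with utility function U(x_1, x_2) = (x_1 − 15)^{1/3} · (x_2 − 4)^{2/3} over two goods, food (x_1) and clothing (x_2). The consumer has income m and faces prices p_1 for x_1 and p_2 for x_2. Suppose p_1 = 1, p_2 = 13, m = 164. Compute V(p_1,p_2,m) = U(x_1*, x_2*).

V = 9.2834

MRS = (1/2)·(x_2−4)/(x_1−15). Tangency with p_1/p_2 gives x_2−4 = 2·(p_1/p_2)·(x_1−15).
After buying the subsistence bundle (15, 4), a share 1/3 of the remaining income goes to x_1: x_1* = 15 + 1/3·(m − 15p_1 − 4p_2)/p_1.
Discretionary income = 164 − 15·1 − 4·13 = 97; x_1* = 15 + 1/3·97/1 = 47.3333; x_2* = 4 + 2/3·97/13 = 8.9744.
Utility at the optimum: U(47.3333, 8.9744) = 9.2834.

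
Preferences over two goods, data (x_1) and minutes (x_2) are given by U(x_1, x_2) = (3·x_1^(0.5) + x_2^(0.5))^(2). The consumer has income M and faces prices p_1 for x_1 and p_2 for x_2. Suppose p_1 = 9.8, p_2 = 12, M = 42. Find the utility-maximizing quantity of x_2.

MU_x_1 ∝ 3·x_1^(-0.5), MU_x_2 ∝ x_2^(-0.5), so MRS = 3·(x_2/x_1)^(0.5) = p_1/p_2.
Solve for the ratio: x_2/x_1 = [(1/3)·p_1/p_2]^(2).
Substitute x_2 = (x_2/x_1)·x_1 into the budget: x_1* = M/(p_1 + p_2·(x_2/x_1)).
Numerically x_2/x_1 = 0.074105, so x_1* = 42/(9.8 + 12·0.074105) = 3.9292 and x_2* = 0.074105·3.9292 = 0.2912.

x_2* = 0.2912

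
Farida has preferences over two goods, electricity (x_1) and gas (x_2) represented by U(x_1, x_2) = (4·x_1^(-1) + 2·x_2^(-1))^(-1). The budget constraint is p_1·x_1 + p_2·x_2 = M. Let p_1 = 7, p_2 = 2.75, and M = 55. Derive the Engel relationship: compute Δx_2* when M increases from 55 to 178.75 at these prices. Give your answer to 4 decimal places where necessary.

With the ratio pinned down, the budget gives x_1* = M/(p_1 + p_2·(x_2/x_1)) and x_2* = (x_2/x_1)·x_1*.
Numerically x_2/x_1 = 1.128152, so x_1* = 55/(7 + 2.75·1.128152) = 5.4442 and x_2* = 1.128152·5.4442 = 6.1419.
At M' = 178.75: x_2* = 19.9613. Change: 19.9613 − 6.1419 = 13.8193.

Δx_2* = 13.8193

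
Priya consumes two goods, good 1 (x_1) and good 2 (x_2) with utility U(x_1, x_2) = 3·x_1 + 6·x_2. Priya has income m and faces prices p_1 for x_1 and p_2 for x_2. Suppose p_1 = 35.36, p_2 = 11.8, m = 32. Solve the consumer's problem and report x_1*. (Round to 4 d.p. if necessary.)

x_1* = 0

Perfect substitutes: compare marginal utility per dollar. 3/p_1 vs 6/p_2 → 0.0848 vs 0.5085.
x_2 gives more utility per dollar, so spend all income on x_2: x_2* = m/p_2, x_1* = 0.
Numerically: x_1* = 0, x_2* = 2.7119.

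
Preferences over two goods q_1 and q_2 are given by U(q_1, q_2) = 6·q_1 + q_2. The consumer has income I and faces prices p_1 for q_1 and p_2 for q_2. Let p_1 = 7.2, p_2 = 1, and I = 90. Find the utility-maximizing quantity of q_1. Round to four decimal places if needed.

q_1* = 0

Linear utility — the consumer picks whichever good has higher MU/price: 6/7.2 = 0.8333 vs 1/1 = 1.
q_2 gives more utility per dollar, so spend all income on q_2: q_2* = I/p_2, q_1* = 0.
Numerically: q_1* = 0, q_2* = 90.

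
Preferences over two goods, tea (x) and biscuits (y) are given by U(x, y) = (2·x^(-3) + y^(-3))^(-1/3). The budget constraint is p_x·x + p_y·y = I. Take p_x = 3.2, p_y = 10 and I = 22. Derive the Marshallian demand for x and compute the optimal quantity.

x* = 2.3098

MRS = MU_x/MU_y = 2·(y/x)^(4). Set equal to p_x/p_y.
Hence y/x = ((1/2)·p_x/p_y)^(1/(4)), i.e. raised to the 0.25 power.
With the ratio pinned down, the budget gives x* = I/(p_x + p_y·(y/x)) and y* = (y/x)·x*.
Numerically y/x = 0.632456, so x* = 22/(3.2 + 10·0.632456) = 2.3098.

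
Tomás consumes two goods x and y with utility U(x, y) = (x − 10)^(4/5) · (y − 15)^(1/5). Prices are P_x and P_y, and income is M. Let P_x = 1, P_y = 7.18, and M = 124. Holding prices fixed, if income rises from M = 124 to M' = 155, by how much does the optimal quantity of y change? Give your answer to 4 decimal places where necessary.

Δy* = 0.8635

Let x' = x−10, y' = y−15. MRS = 4·y'/x' = P_x/P_y.
Substituting into the budget: x* = 10 + 0.8·(M − 10·P_x − 15·P_y)/P_x, and y* = 15 + 0.2·(…)/P_y.
Discretionary income = 124 − 10·1 − 15·7.18 = 6.3; y* = 15 + 0.2·6.3/7.18 = 15.1755.
At M' = 155: y* = 16.039. Change: 16.039 − 15.1755 = 0.8635.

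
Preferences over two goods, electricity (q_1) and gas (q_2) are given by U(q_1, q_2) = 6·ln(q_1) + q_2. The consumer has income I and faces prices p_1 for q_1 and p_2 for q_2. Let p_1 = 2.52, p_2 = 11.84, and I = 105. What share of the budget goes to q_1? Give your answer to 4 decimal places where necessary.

share on q_1 = 0.6766

MU_q_1 = 6/q_1, MU_q_2 = 1. Tangency: 6/q_1 = p_1/p_2.
So q_1*(p_1,p_2) = 6·p_2/p_1, independent of income; and q_2* = (I − 6·p_2)/p_2.
At the given prices: q_1* = 6·11.84/2.52 = 28.1905, and q_2* = 2.8682.
Expenditure on q_1: 2.52·28.1905 = 71.04; share = 0.6766.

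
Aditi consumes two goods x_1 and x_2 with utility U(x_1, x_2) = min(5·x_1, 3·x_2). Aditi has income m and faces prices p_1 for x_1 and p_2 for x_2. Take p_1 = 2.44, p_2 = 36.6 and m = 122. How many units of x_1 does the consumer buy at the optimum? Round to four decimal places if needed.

x_1* = 1.9231

With perfect complements, no substitution: consume in ratio x_1:x_2 = 3:5.
Budget: p_1·x_1 + p_2·(5/3)·x_1 = m, so (3·p_1 + 5·p_2)·x_1 = 3·m.
Demand: x_1*(p_1,p_2,m) = 3·m/(3·p_1 + 5·p_2), x_2* = 5·m/(3·p_1 + 5·p_2).
Here 3·2.44 + 5·36.6 = 190.32, giving x_1* = 1.9231.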